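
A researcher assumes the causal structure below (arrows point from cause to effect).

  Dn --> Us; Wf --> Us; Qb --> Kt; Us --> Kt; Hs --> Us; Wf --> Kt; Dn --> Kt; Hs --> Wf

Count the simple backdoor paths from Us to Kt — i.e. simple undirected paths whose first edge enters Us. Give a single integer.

3

A backdoor path from Us to Kt is any simple undirected path whose first edge points into Us (i.e. leaves Us via a parent).
Parents of Us: {Dn, Hs, Wf}.
Enumerating:
  P1: Us <- Hs -> Wf -> Kt
  P2: Us <- Dn -> Kt
  P3: Us <- Wf -> Kt
That exhausts the simple backdoor paths. Count: 3.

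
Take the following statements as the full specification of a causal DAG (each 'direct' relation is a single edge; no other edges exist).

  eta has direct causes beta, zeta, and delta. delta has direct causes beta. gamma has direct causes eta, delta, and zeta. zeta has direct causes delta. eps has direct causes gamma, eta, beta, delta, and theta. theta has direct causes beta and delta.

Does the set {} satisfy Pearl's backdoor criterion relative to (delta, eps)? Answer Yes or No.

No

Backdoor paths from delta to eps (paths whose first edge points into delta):
  P1: delta <- beta -> eta <- zeta -> gamma -> eps
  P2: delta <- beta -> eta -> gamma -> eps
  P3: delta <- beta -> eta -> eps
  P4: delta <- beta -> theta -> eps
  P5: delta <- beta -> eps
Condition 1 (no descendant of delta in the set): holds — descendants of delta are {eps, eta, gamma, theta, zeta}; none are in {}.
Condition 2 (every backdoor path blocked by {}):
  P1: blocked at collider eta (neither it nor any descendant is in the conditioning set).
  P2: open — no interior node is in the conditioning set.
  P3: open — no interior node is in the conditioning set.
  P4: open — no interior node is in the conditioning set.
  P5: open — no interior node is in the conditioning set.
{} does not satisfy the backdoor criterion.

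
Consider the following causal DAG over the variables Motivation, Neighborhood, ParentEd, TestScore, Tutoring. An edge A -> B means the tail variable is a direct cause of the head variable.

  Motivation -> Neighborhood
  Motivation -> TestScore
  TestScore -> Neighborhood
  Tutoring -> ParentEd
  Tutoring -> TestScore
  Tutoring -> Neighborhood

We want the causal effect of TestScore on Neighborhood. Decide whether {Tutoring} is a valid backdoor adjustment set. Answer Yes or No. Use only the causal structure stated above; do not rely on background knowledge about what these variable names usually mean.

Backdoor paths from TestScore to Neighborhood (paths whose first edge points into TestScore):
  P1: TestScore <- Motivation -> Neighborhood
  P2: TestScore <- Tutoring -> Neighborhood
Condition 1 (no descendant of TestScore in the set): holds — descendants of TestScore are {Neighborhood}; none are in {Tutoring}.
Condition 2 (every backdoor path blocked by {Tutoring}):
  P1: open — no interior node is in the conditioning set.
  P2: blocked at fork node Tutoring ∈ conditioning set.
{Tutoring} does not satisfy the backdoor criterion.

No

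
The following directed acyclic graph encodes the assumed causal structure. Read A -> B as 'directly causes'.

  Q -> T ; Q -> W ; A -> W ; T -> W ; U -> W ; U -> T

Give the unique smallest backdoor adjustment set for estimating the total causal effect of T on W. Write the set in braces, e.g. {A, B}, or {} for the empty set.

Variables eligible for adjustment (non-descendants of T, excluding T and W): {A, Q, U}.
Backdoor paths from T to W:
  P1: T <- U -> W
  P2: T <- Q -> W
The empty set is not sufficient: P1 (T <- U -> W) has no collider blocking it and no conditioned non-collider, so it is open.
Try {Q, U}:
  P1: blocked at fork node U ∈ conditioning set.
  P2: blocked at fork node Q ∈ conditioning set.
{Q, U} contains no descendant of T and blocks every backdoor path.
Every element of {Q, U} is needed (dropping Q leaves P2 open; dropping U leaves P1 open), so no proper subset is valid.
Among all size-2 subsets of the eligible variables, only {Q, U} blocks every backdoor path, so it is the unique smallest valid adjustment set.

{Q, U}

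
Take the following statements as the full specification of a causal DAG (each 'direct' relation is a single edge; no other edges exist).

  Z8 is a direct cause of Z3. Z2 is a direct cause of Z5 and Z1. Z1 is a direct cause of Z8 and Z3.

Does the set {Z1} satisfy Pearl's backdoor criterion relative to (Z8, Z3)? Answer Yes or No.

Yes

Backdoor paths from Z8 to Z3 (paths whose first edge points into Z8):
  P1: Z8 <- Z1 -> Z3
Condition 1 (no descendant of Z8 in the set): holds — descendants of Z8 are {Z3}; none are in {Z1}.
Condition 2 (every backdoor path blocked by {Z1}):
  P1: blocked at fork node Z1 ∈ conditioning set.
{Z1} satisfies the backdoor criterion.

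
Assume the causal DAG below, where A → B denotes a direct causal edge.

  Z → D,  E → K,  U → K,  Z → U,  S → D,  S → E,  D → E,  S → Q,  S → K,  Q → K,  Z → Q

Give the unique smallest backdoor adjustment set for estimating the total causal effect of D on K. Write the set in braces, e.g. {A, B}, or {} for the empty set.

Variables eligible for adjustment (non-descendants of D, excluding D and K): {Q, S, U, Z}.
Backdoor paths from D to K:
  P1: D <- Z -> U -> K
  P2: D <- Z -> Q <- S -> E -> K
  P3: D <- Z -> Q <- S -> K
  P4: D <- Z -> Q -> K
  P5: D <- S -> Q <- Z -> U -> K
  P6: D <- S -> Q -> K
  P7: D <- S -> E -> K
  P8: D <- S -> K
The empty set is not sufficient: P1 (D <- Z -> U -> K) has no collider blocking it and no conditioned non-collider, so it is open.
Try {S, Z}:
  P1: blocked at fork node Z ∈ conditioning set.
  P2: blocked at fork node Z ∈ conditioning set.
  P3: blocked at fork node Z ∈ conditioning set.
  P4: blocked at fork node Z ∈ conditioning set.
  P5: blocked at fork node S ∈ conditioning set.
  P6: blocked at fork node S ∈ conditioning set.
  P7: blocked at fork node S ∈ conditioning set.
  P8: blocked at fork node S ∈ conditioning set.
{S, Z} contains no descendant of D and blocks every backdoor path.
Every element of {S, Z} is needed (dropping S leaves P6 open; dropping Z leaves P1 open), so no proper subset is valid.
Among all size-2 subsets of the eligible variables, only {S, Z} blocks every backdoor path, so it is the unique smallest valid adjustment set.

{S, Z}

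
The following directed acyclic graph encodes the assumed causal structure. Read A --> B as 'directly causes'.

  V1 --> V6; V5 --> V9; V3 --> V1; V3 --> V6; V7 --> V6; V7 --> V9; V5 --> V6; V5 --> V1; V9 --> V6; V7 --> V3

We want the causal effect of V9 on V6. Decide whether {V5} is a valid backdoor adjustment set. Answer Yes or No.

Backdoor paths from V9 to V6 (paths whose first edge points into V9):
  P1: V9 <- V7 -> V3 -> V1 <- V5 -> V6
  P2: V9 <- V7 -> V3 -> V1 -> V6
  P3: V9 <- V7 -> V3 -> V6
  P4: V9 <- V7 -> V6
  P5: V9 <- V5 -> V1 <- V3 <- V7 -> V6
  P6: V9 <- V5 -> V1 <- V3 -> V6
  P7: V9 <- V5 -> V1 -> V6
  P8: V9 <- V5 -> V6
Condition 1 (no descendant of V9 in the set): holds — descendants of V9 are {V6}; none are in {V5}.
Condition 2 (every backdoor path blocked by {V5}):
  P1: blocked at collider V1 (neither it nor any descendant is in the conditioning set).
  P2: open — no interior node is in the conditioning set.
  P3: open — no interior node is in the conditioning set.
  P4: open — no interior node is in the conditioning set.
  P5: blocked at fork node V5 ∈ conditioning set.
  P6: blocked at fork node V5 ∈ conditioning set.
  P7: blocked at fork node V5 ∈ conditioning set.
  P8: blocked at fork node V5 ∈ conditioning set.
{V5} does not satisfy the backdoor criterion.

No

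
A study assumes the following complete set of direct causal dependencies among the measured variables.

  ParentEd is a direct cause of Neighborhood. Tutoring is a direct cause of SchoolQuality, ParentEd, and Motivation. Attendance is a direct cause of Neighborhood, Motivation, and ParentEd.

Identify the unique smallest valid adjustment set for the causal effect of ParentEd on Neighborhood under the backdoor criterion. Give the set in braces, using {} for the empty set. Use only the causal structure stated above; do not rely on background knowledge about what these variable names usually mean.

Variables eligible for adjustment (non-descendants of ParentEd, excluding ParentEd and Neighborhood): {Attendance, Motivation, SchoolQuality, Tutoring}.
Backdoor paths from ParentEd to Neighborhood:
  P1: ParentEd <- Tutoring -> Motivation <- Attendance -> Neighborhood
  P2: ParentEd <- Attendance -> Neighborhood
The empty set is not sufficient: P2 (ParentEd <- Attendance -> Neighborhood) has no collider blocking it and no conditioned non-collider, so it is open.
Try {Attendance}:
  P1: blocked at collider Motivation (neither it nor any descendant is in the conditioning set).
  P2: blocked at fork node Attendance ∈ conditioning set.
{Attendance} contains no descendant of ParentEd and blocks every backdoor path.
No other singleton works — e.g. {Tutoring} leaves P2 open — so {Attendance} is the unique smallest valid adjustment set.

{Attendance}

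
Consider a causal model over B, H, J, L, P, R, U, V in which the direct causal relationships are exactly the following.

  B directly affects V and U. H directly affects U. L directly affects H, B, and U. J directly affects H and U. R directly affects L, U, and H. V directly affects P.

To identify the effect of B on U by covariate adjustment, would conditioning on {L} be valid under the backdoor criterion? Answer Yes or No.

Backdoor paths from B to U (paths whose first edge points into B):
  P1: B <- L <- R -> H <- J -> U
  P2: B <- L <- R -> H -> U
  P3: B <- L <- R -> U
  P4: B <- L -> H <- J -> U
  P5: B <- L -> H <- R -> U
  P6: B <- L -> H -> U
  P7: B <- L -> U
Condition 1 (no descendant of B in the set): holds — descendants of B are {P, U, V}; none are in {L}.
Condition 2 (every backdoor path blocked by {L}):
  P1: blocked at chain node L ∈ conditioning set.
  P2: blocked at chain node L ∈ conditioning set.
  P3: blocked at chain node L ∈ conditioning set.
  P4: blocked at fork node L ∈ conditioning set.
  P5: blocked at fork node L ∈ conditioning set.
  P6: blocked at fork node L ∈ conditioning set.
  P7: blocked at fork node L ∈ conditioning set.
{L} satisfies the backdoor criterion.

Yes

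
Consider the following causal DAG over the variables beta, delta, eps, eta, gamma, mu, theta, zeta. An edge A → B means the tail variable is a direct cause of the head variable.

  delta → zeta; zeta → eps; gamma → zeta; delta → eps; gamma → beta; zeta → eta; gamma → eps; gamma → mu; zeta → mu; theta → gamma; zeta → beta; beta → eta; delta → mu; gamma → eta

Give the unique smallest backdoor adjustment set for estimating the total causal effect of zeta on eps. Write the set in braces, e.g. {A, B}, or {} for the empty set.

{delta, gamma}

Variables eligible for adjustment (non-descendants of zeta, excluding zeta and eps): {delta, gamma, theta}.
Backdoor paths from zeta to eps:
  P1: zeta <- delta -> eps
  P2: zeta <- delta -> mu <- gamma -> eps
  P3: zeta <- gamma -> eps
  P4: zeta <- gamma -> mu <- delta -> eps
The empty set is not sufficient: P1 (zeta <- delta -> eps) has no collider blocking it and no conditioned non-collider, so it is open.
Try {delta, gamma}:
  P1: blocked at fork node delta ∈ conditioning set.
  P2: blocked at fork node delta ∈ conditioning set.
  P3: blocked at fork node gamma ∈ conditioning set.
  P4: blocked at fork node gamma ∈ conditioning set.
{delta, gamma} contains no descendant of zeta and blocks every backdoor path.
Every element of {delta, gamma} is needed (dropping delta leaves P1 open; dropping gamma leaves P3 open), so no proper subset is valid.
Among all size-2 subsets of the eligible variables, only {delta, gamma} blocks every backdoor path, so it is the unique smallest valid adjustment set.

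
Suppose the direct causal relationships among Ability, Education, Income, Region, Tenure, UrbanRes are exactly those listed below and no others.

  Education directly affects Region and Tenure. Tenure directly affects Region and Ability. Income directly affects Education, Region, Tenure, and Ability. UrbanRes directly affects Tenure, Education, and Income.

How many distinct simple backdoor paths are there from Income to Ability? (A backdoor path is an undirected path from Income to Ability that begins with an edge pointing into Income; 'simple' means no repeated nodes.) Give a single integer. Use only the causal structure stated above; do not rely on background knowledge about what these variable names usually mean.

A backdoor path from Income to Ability is any simple undirected path whose first edge points into Income (i.e. leaves Income via a parent).
Parents of Income: {UrbanRes}.
Enumerating:
  P1: Income <- UrbanRes -> Education -> Tenure -> Ability
  P2: Income <- UrbanRes -> Education -> Region <- Tenure -> Ability
  P3: Income <- UrbanRes -> Tenure -> Ability
That exhausts the simple backdoor paths. Count: 3.

3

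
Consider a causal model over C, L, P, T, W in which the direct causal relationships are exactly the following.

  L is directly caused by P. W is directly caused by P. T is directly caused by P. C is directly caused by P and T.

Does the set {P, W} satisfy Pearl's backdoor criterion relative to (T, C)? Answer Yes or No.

Backdoor paths from T to C (paths whose first edge points into T):
  P1: T <- P -> C
Condition 1 (no descendant of T in the set): holds — descendants of T are {C}; none are in {P, W}.
Condition 2 (every backdoor path blocked by {P, W}):
  P1: blocked at fork node P ∈ conditioning set.
{P, W} satisfies the backdoor criterion.

Yes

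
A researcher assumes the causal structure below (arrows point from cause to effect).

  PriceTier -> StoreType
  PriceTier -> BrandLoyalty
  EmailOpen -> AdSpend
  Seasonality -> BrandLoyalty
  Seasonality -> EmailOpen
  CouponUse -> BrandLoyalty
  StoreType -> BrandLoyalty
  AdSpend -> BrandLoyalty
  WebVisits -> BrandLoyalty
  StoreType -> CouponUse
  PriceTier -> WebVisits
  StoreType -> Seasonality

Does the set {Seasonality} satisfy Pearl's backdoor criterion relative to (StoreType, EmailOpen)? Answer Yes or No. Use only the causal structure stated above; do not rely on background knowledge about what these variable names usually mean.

Backdoor paths from StoreType to EmailOpen (paths whose first edge points into StoreType):
  P1: StoreType <- PriceTier -> WebVisits -> BrandLoyalty <- Seasonality -> EmailOpen
  P2: StoreType <- PriceTier -> WebVisits -> BrandLoyalty <- AdSpend <- EmailOpen
  P3: StoreType <- PriceTier -> BrandLoyalty <- Seasonality -> EmailOpen
  P4: StoreType <- PriceTier -> BrandLoyalty <- AdSpend <- EmailOpen
Condition 1 (no descendant of StoreType in the set): FAILS — Seasonality is a descendant of StoreType.
Condition 2 (every backdoor path blocked by {Seasonality}):
  P1: blocked at collider BrandLoyalty (neither it nor any descendant is in the conditioning set).
  P2: blocked at collider BrandLoyalty (neither it nor any descendant is in the conditioning set).
  P3: blocked at collider BrandLoyalty (neither it nor any descendant is in the conditioning set).
  P4: blocked at collider BrandLoyalty (neither it nor any descendant is in the conditioning set).
{Seasonality} does not satisfy the backdoor criterion.

No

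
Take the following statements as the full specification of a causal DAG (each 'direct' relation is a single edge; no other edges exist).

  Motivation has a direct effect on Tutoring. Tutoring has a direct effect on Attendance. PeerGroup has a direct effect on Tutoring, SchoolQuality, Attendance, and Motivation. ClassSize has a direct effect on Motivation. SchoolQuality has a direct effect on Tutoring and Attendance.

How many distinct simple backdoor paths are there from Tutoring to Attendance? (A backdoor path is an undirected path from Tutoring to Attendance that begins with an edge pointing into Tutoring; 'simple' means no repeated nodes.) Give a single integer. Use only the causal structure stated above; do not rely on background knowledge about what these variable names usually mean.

6

A backdoor path from Tutoring to Attendance is any simple undirected path whose first edge points into Tutoring (i.e. leaves Tutoring via a parent).
Parents of Tutoring: {Motivation, PeerGroup, SchoolQuality}.
Enumerating:
  P1: Tutoring <- PeerGroup -> SchoolQuality -> Attendance
  P2: Tutoring <- PeerGroup -> Attendance
  P3: Tutoring <- SchoolQuality <- PeerGroup -> Attendance
  P4: Tutoring <- SchoolQuality -> Attendance
  P5: Tutoring <- Motivation <- PeerGroup -> SchoolQuality -> Attendance
  P6: Tutoring <- Motivation <- PeerGroup -> Attendance
That exhausts the simple backdoor paths. Count: 6.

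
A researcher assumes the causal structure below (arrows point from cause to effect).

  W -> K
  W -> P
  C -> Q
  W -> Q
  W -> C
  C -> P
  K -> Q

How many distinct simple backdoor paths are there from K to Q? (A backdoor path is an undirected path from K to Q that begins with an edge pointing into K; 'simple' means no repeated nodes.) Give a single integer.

3

A backdoor path from K to Q is any simple undirected path whose first edge points into K (i.e. leaves K via a parent).
Parents of K: {W}.
Enumerating:
  P1: K <- W -> C -> Q
  P2: K <- W -> P <- C -> Q
  P3: K <- W -> Q
That exhausts the simple backdoor paths. Count: 3.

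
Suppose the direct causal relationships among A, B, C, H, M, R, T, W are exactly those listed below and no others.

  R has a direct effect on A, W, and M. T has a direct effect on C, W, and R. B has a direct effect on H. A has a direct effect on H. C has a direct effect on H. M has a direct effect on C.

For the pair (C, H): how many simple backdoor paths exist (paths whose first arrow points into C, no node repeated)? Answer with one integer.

A backdoor path from C to H is any simple undirected path whose first edge points into C (i.e. leaves C via a parent).
Parents of C: {M, T}.
Enumerating:
  P1: C <- T -> R -> A -> H
  P2: C <- T -> W <- R -> A -> H
  P3: C <- M <- R -> A -> H
That exhausts the simple backdoor paths. Count: 3.

3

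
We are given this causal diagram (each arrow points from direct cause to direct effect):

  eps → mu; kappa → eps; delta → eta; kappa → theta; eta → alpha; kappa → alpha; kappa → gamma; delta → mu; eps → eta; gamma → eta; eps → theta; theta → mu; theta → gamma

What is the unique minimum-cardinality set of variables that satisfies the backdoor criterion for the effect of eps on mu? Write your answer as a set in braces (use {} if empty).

Variables eligible for adjustment (non-descendants of eps, excluding eps and mu): {delta, kappa}.
Backdoor paths from eps to mu:
  P1: eps <- kappa -> theta -> gamma -> eta <- delta -> mu
  P2: eps <- kappa -> theta -> mu
  P3: eps <- kappa -> gamma <- theta -> mu
  P4: eps <- kappa -> gamma -> eta <- delta -> mu
  P5: eps <- kappa -> alpha <- eta <- gamma <- theta -> mu
  P6: eps <- kappa -> alpha <- eta <- delta -> mu
The empty set is not sufficient: P2 (eps <- kappa -> theta -> mu) has no collider blocking it and no conditioned non-collider, so it is open.
Try {kappa}:
  P1: blocked at fork node kappa ∈ conditioning set.
  P2: blocked at fork node kappa ∈ conditioning set.
  P3: blocked at fork node kappa ∈ conditioning set.
  P4: blocked at fork node kappa ∈ conditioning set.
  P5: blocked at fork node kappa ∈ conditioning set.
  P6: blocked at fork node kappa ∈ conditioning set.
{kappa} contains no descendant of eps and blocks every backdoor path.
No other singleton works — e.g. {delta} leaves P2 open — so {kappa} is the unique smallest valid adjustment set.

{kappa}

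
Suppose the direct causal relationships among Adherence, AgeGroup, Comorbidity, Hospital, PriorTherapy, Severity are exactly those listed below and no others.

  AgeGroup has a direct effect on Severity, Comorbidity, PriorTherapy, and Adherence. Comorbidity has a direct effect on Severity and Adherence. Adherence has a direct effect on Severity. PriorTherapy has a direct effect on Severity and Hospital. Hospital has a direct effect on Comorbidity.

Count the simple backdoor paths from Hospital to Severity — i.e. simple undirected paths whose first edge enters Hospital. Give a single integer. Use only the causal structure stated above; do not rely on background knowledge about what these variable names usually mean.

A backdoor path from Hospital to Severity is any simple undirected path whose first edge points into Hospital (i.e. leaves Hospital via a parent).
Parents of Hospital: {PriorTherapy}.
Enumerating:
  P1: Hospital <- PriorTherapy <- AgeGroup -> Comorbidity -> Adherence -> Severity
  P2: Hospital <- PriorTherapy <- AgeGroup -> Comorbidity -> Severity
  P3: Hospital <- PriorTherapy <- AgeGroup -> Adherence <- Comorbidity -> Severity
  P4: Hospital <- PriorTherapy <- AgeGroup -> Adherence -> Severity
  P5: Hospital <- PriorTherapy <- AgeGroup -> Severity
  P6: Hospital <- PriorTherapy -> Severity
That exhausts the simple backdoor paths. Count: 6.

6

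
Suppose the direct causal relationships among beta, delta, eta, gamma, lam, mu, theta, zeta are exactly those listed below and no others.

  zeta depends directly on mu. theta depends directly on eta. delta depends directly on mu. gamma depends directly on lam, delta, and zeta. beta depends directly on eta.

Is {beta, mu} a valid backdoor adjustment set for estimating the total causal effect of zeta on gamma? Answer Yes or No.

Backdoor paths from zeta to gamma (paths whose first edge points into zeta):
  P1: zeta <- mu -> delta -> gamma
Condition 1 (no descendant of zeta in the set): holds — descendants of zeta are {gamma}; none are in {beta, mu}.
Condition 2 (every backdoor path blocked by {beta, mu}):
  P1: blocked at fork node mu ∈ conditioning set.
{beta, mu} satisfies the backdoor criterion.

Yes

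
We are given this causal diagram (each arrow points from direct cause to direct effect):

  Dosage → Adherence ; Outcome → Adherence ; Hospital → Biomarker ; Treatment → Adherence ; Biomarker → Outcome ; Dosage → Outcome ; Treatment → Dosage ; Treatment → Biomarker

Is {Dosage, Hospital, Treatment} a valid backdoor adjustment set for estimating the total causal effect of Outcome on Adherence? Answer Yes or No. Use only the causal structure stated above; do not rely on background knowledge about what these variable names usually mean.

Yes

Backdoor paths from Outcome to Adherence (paths whose first edge points into Outcome):
  P1: Outcome <- Dosage <- Treatment -> Adherence
  P2: Outcome <- Dosage -> Adherence
  P3: Outcome <- Biomarker <- Treatment -> Dosage -> Adherence
  P4: Outcome <- Biomarker <- Treatment -> Adherence
Condition 1 (no descendant of Outcome in the set): holds — descendants of Outcome are {Adherence}; none are in {Dosage, Hospital, Treatment}.
Condition 2 (every backdoor path blocked by {Dosage, Hospital, Treatment}):
  P1: blocked at chain node Dosage ∈ conditioning set.
  P2: blocked at fork node Dosage ∈ conditioning set.
  P3: blocked at fork node Treatment ∈ conditioning set.
  P4: blocked at fork node Treatment ∈ conditioning set.
{Dosage, Hospital, Treatment} satisfies the backdoor criterion.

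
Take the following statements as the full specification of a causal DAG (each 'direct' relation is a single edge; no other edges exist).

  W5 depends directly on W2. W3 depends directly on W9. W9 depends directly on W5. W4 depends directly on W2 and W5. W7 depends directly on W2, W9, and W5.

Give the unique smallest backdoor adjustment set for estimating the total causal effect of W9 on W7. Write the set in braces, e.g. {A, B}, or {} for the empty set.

{W5}

Variables eligible for adjustment (non-descendants of W9, excluding W9 and W7): {W2, W4, W5}.
Backdoor paths from W9 to W7:
  P1: W9 <- W5 <- W2 -> W7
  P2: W9 <- W5 -> W7
  P3: W9 <- W5 -> W4 <- W2 -> W7
The empty set is not sufficient: P1 (W9 <- W5 <- W2 -> W7) has no collider blocking it and no conditioned non-collider, so it is open.
Try {W5}:
  P1: blocked at chain node W5 ∈ conditioning set.
  P2: blocked at fork node W5 ∈ conditioning set.
  P3: blocked at fork node W5 ∈ conditioning set.
{W5} contains no descendant of W9 and blocks every backdoor path.
No other singleton works — e.g. {W2} leaves P2 open — so {W5} is the unique smallest valid adjustment set.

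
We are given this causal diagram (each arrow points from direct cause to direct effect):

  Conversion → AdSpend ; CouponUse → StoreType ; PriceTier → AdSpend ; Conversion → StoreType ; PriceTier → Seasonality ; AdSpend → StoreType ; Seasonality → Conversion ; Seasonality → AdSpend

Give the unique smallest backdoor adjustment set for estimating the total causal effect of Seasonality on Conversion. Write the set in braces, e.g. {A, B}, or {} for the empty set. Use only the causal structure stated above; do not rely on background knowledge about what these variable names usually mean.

{}

Variables eligible for adjustment (non-descendants of Seasonality, excluding Seasonality and Conversion): {CouponUse, PriceTier}.
Backdoor paths from Seasonality to Conversion:
  P1: Seasonality <- PriceTier -> AdSpend <- Conversion
  P2: Seasonality <- PriceTier -> AdSpend -> StoreType <- Conversion
Each backdoor path contains an unconditioned collider, so every path is already blocked with the empty conditioning set:
  P1: blocked at collider AdSpend (neither it nor any descendant is in the conditioning set).
  P2: blocked at collider StoreType (neither it nor any descendant is in the conditioning set).
The empty set is therefore the unique smallest valid set.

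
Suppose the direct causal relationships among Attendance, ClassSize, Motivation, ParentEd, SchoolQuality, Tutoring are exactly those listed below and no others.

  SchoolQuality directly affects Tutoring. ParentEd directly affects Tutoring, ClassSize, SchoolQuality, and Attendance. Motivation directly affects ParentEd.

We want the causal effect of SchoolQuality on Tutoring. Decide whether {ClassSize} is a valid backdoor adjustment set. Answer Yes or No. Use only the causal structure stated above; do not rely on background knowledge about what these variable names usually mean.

No

Backdoor paths from SchoolQuality to Tutoring (paths whose first edge points into SchoolQuality):
  P1: SchoolQuality <- ParentEd -> Tutoring
Condition 1 (no descendant of SchoolQuality in the set): holds — descendants of SchoolQuality are {Tutoring}; none are in {ClassSize}.
Condition 2 (every backdoor path blocked by {ClassSize}):
  P1: open — no interior node is in the conditioning set.
{ClassSize} does not satisfy the backdoor criterion.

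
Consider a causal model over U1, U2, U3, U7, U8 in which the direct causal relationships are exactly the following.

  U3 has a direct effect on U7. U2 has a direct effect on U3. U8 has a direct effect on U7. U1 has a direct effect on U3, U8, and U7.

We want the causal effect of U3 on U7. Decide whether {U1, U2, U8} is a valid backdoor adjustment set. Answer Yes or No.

Yes

Backdoor paths from U3 to U7 (paths whose first edge points into U3):
  P1: U3 <- U1 -> U8 -> U7
  P2: U3 <- U1 -> U7
Condition 1 (no descendant of U3 in the set): holds — descendants of U3 are {U7}; none are in {U1, U2, U8}.
Condition 2 (every backdoor path blocked by {U1, U2, U8}):
  P1: blocked at fork node U1 ∈ conditioning set.
  P2: blocked at fork node U1 ∈ conditioning set.
{U1, U2, U8} satisfies the backdoor criterion.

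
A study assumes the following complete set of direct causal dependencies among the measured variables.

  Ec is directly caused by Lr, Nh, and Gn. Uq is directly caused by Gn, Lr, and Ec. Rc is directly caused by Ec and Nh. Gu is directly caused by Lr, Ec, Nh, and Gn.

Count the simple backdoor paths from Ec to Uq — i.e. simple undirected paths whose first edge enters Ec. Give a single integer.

A backdoor path from Ec to Uq is any simple undirected path whose first edge points into Ec (i.e. leaves Ec via a parent).
Parents of Ec: {Gn, Lr, Nh}.
Enumerating:
  P1: Ec <- Nh -> Gu <- Lr -> Uq
  P2: Ec <- Nh -> Gu <- Gn -> Uq
  P3: Ec <- Lr -> Gu <- Gn -> Uq
  P4: Ec <- Lr -> Uq
  P5: Ec <- Gn -> Gu <- Lr -> Uq
  P6: Ec <- Gn -> Uq
That exhausts the simple backdoor paths. Count: 6.

6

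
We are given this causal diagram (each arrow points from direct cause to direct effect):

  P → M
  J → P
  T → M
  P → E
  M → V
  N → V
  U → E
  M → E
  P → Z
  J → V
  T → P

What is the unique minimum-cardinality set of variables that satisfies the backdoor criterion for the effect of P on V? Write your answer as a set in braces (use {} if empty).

{J, T}

Variables eligible for adjustment (non-descendants of P, excluding P and V): {J, N, T, U}.
Backdoor paths from P to V:
  P1: P <- T -> M -> V
  P2: P <- J -> V
The empty set is not sufficient: P1 (P <- T -> M -> V) has no collider blocking it and no conditioned non-collider, so it is open.
Try {J, T}:
  P1: blocked at fork node T ∈ conditioning set.
  P2: blocked at fork node J ∈ conditioning set.
{J, T} contains no descendant of P and blocks every backdoor path.
Every element of {J, T} is needed (dropping J leaves P2 open; dropping T leaves P1 open), so no proper subset is valid.
Among all size-2 subsets of the eligible variables, only {J, T} blocks every backdoor path, so it is the unique smallest valid adjustment set.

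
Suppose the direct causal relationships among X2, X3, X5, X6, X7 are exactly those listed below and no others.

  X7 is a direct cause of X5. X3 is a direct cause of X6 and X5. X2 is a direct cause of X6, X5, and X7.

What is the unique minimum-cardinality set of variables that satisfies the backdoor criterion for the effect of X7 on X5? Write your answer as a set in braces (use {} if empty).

Variables eligible for adjustment (non-descendants of X7, excluding X7 and X5): {X2, X3, X6}.
Backdoor paths from X7 to X5:
  P1: X7 <- X2 -> X5
  P2: X7 <- X2 -> X6 <- X3 -> X5
The empty set is not sufficient: P1 (X7 <- X2 -> X5) has no collider blocking it and no conditioned non-collider, so it is open.
Try {X2}:
  P1: blocked at fork node X2 ∈ conditioning set.
  P2: blocked at fork node X2 ∈ conditioning set.
{X2} contains no descendant of X7 and blocks every backdoor path.
No other singleton works — e.g. {X3} leaves P1 open — so {X2} is the unique smallest valid adjustment set.

{X2}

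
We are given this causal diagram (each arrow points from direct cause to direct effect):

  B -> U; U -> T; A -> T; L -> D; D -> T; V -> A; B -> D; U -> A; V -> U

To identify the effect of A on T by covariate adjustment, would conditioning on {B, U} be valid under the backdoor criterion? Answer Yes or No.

Yes

Backdoor paths from A to T (paths whose first edge points into A):
  P1: A <- V -> U <- B -> D -> T
  P2: A <- V -> U -> T
  P3: A <- U <- B -> D -> T
  P4: A <- U -> T
Condition 1 (no descendant of A in the set): holds — descendants of A are {T}; none are in {B, U}.
Condition 2 (every backdoor path blocked by {B, U}):
  P1: blocked at fork node B ∈ conditioning set.
  P2: blocked at chain node U ∈ conditioning set.
  P3: blocked at chain node U ∈ conditioning set.
  P4: blocked at fork node U ∈ conditioning set.
{B, U} satisfies the backdoor criterion.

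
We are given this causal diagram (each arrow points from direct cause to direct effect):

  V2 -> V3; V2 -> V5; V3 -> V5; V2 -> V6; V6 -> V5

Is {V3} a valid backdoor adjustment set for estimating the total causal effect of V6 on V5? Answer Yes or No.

No

Backdoor paths from V6 to V5 (paths whose first edge points into V6):
  P1: V6 <- V2 -> V3 -> V5
  P2: V6 <- V2 -> V5
Condition 1 (no descendant of V6 in the set): holds — descendants of V6 are {V5}; none are in {V3}.
Condition 2 (every backdoor path blocked by {V3}):
  P1: blocked at chain node V3 ∈ conditioning set.
  P2: open — no interior node is in the conditioning set.
{V3} does not satisfy the backdoor criterion.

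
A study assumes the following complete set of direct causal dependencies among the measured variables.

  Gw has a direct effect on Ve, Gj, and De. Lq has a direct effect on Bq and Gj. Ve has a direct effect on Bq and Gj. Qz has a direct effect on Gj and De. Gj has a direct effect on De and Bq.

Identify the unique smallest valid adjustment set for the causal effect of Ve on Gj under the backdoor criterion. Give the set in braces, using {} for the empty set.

{Gw}

Variables eligible for adjustment (non-descendants of Ve, excluding Ve and Gj): {Gw, Lq, Qz}.
Backdoor paths from Ve to Gj:
  P1: Ve <- Gw -> Gj
  P2: Ve <- Gw -> De <- Qz -> Gj
  P3: Ve <- Gw -> De <- Gj
The empty set is not sufficient: P1 (Ve <- Gw -> Gj) has no collider blocking it and no conditioned non-collider, so it is open.
Try {Gw}:
  P1: blocked at fork node Gw ∈ conditioning set.
  P2: blocked at fork node Gw ∈ conditioning set.
  P3: blocked at fork node Gw ∈ conditioning set.
{Gw} contains no descendant of Ve and blocks every backdoor path.
No other singleton works — e.g. {Qz} leaves P1 open — so {Gw} is the unique smallest valid adjustment set.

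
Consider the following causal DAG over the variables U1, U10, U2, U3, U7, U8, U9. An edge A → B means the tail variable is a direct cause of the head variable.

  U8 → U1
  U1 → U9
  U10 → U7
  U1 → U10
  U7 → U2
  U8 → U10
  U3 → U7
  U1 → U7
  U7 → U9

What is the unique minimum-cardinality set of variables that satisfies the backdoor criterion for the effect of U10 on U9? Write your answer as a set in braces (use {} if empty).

{U1}

Variables eligible for adjustment (non-descendants of U10, excluding U10 and U9): {U1, U3, U8}.
Backdoor paths from U10 to U9:
  P1: U10 <- U8 -> U1 -> U7 -> U9
  P2: U10 <- U8 -> U1 -> U9
  P3: U10 <- U1 -> U7 -> U9
  P4: U10 <- U1 -> U9
The empty set is not sufficient: P1 (U10 <- U8 -> U1 -> U7 -> U9) has no collider blocking it and no conditioned non-collider, so it is open.
Try {U1}:
  P1: blocked at chain node U1 ∈ conditioning set.
  P2: blocked at chain node U1 ∈ conditioning set.
  P3: blocked at fork node U1 ∈ conditioning set.
  P4: blocked at fork node U1 ∈ conditioning set.
{U1} contains no descendant of U10 and blocks every backdoor path.
No other singleton works — e.g. {U8} leaves P3 open — so {U1} is the unique smallest valid adjustment set.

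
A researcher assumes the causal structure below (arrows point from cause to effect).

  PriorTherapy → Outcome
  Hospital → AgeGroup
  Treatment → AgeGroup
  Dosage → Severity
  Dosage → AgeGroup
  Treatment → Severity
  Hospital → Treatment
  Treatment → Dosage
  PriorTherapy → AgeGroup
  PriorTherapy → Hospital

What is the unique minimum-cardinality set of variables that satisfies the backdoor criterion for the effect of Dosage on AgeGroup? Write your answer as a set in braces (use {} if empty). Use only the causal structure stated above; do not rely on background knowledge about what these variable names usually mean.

Variables eligible for adjustment (non-descendants of Dosage, excluding Dosage and AgeGroup): {Hospital, Outcome, PriorTherapy, Treatment}.
Backdoor paths from Dosage to AgeGroup:
  P1: Dosage <- Treatment <- Hospital <- PriorTherapy -> AgeGroup
  P2: Dosage <- Treatment <- Hospital -> AgeGroup
  P3: Dosage <- Treatment -> AgeGroup
The empty set is not sufficient: P1 (Dosage <- Treatment <- Hospital <- PriorTherapy -> AgeGroup) has no collider blocking it and no conditioned non-collider, so it is open.
Try {Treatment}:
  P1: blocked at chain node Treatment ∈ conditioning set.
  P2: blocked at chain node Treatment ∈ conditioning set.
  P3: blocked at fork node Treatment ∈ conditioning set.
{Treatment} contains no descendant of Dosage and blocks every backdoor path.
No other singleton works — e.g. {PriorTherapy} leaves P2 open — so {Treatment} is the unique smallest valid adjustment set.

{Treatment}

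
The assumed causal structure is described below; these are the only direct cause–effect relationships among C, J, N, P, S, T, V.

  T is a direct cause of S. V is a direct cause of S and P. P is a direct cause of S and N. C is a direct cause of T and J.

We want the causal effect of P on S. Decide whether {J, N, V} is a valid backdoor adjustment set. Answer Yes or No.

Backdoor paths from P to S (paths whose first edge points into P):
  P1: P <- V -> S
Condition 1 (no descendant of P in the set): FAILS — N is a descendant of P.
Condition 2 (every backdoor path blocked by {J, N, V}):
  P1: blocked at fork node V ∈ conditioning set.
{J, N, V} does not satisfy the backdoor criterion.

No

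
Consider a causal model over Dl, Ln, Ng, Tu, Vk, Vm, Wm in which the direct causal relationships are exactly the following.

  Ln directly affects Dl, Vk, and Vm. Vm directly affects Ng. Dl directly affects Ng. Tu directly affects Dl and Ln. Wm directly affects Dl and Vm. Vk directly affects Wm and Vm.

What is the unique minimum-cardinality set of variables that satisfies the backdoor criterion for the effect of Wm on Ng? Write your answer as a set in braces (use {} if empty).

{Vk}

Variables eligible for adjustment (non-descendants of Wm, excluding Wm and Ng): {Ln, Tu, Vk}.
Backdoor paths from Wm to Ng:
  P1: Wm <- Vk <- Ln <- Tu -> Dl -> Ng
  P2: Wm <- Vk <- Ln -> Vm -> Ng
  P3: Wm <- Vk <- Ln -> Dl -> Ng
  P4: Wm <- Vk -> Vm <- Ln <- Tu -> Dl -> Ng
  P5: Wm <- Vk -> Vm <- Ln -> Dl -> Ng
  P6: Wm <- Vk -> Vm -> Ng
The empty set is not sufficient: P1 (Wm <- Vk <- Ln <- Tu -> Dl -> Ng) has no collider blocking it and no conditioned non-collider, so it is open.
Try {Vk}:
  P1: blocked at chain node Vk ∈ conditioning set.
  P2: blocked at chain node Vk ∈ conditioning set.
  P3: blocked at chain node Vk ∈ conditioning set.
  P4: blocked at fork node Vk ∈ conditioning set.
  P5: blocked at fork node Vk ∈ conditioning set.
  P6: blocked at fork node Vk ∈ conditioning set.
{Vk} contains no descendant of Wm and blocks every backdoor path.
No other singleton works — e.g. {Tu} leaves P2 open — so {Vk} is the unique smallest valid adjustment set.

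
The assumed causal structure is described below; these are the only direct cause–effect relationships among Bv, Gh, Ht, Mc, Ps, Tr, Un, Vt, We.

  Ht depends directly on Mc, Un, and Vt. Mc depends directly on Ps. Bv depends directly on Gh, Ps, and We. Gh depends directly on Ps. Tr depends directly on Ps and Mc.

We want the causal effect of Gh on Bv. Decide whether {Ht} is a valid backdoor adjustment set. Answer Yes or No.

Backdoor paths from Gh to Bv (paths whose first edge points into Gh):
  P1: Gh <- Ps -> Bv
Condition 1 (no descendant of Gh in the set): holds — descendants of Gh are {Bv}; none are in {Ht}.
Condition 2 (every backdoor path blocked by {Ht}):
  P1: open — no interior node is in the conditioning set.
{Ht} does not satisfy the backdoor criterion.

No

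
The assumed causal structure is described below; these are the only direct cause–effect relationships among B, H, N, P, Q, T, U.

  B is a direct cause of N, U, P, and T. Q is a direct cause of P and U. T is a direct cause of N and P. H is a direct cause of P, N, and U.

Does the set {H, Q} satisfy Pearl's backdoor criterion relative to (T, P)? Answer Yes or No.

No

Backdoor paths from T to P (paths whose first edge points into T):
  P1: T <- B -> U <- Q -> P
  P2: T <- B -> U <- H -> P
  P3: T <- B -> P
  P4: T <- B -> N <- H -> U <- Q -> P
  P5: T <- B -> N <- H -> P
Condition 1 (no descendant of T in the set): holds — descendants of T are {N, P}; none are in {H, Q}.
Condition 2 (every backdoor path blocked by {H, Q}):
  P1: blocked at collider U (neither it nor any descendant is in the conditioning set).
  P2: blocked at collider U (neither it nor any descendant is in the conditioning set).
  P3: open — no interior node is in the conditioning set.
  P4: blocked at collider N (neither it nor any descendant is in the conditioning set).
  P5: blocked at collider N (neither it nor any descendant is in the conditioning set).
{H, Q} does not satisfy the backdoor criterion.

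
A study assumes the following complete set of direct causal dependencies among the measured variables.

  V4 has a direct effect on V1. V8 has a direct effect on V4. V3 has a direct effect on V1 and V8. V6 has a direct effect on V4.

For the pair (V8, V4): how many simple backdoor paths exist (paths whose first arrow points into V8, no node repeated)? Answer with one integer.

A backdoor path from V8 to V4 is any simple undirected path whose first edge points into V8 (i.e. leaves V8 via a parent).
Parents of V8: {V3}.
Enumerating:
  P1: V8 <- V3 -> V1 <- V4
That exhausts the simple backdoor paths. Count: 1.

1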